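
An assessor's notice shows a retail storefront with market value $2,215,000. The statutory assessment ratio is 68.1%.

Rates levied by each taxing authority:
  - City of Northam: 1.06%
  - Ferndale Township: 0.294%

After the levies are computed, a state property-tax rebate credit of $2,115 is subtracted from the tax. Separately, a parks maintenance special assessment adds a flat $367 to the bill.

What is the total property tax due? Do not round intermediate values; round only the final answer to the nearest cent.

$18,675.94

Assessed value = $2,215,000 × 0.681 = $1,508,415
City of Northam: $1,508,415 × 0.0106 = $15,989.199
Ferndale Township: $1,508,415 × 0.00294 = $4,434.7401
Levies subtotal = $20,423.9391
After credit = $20,423.9391 − $2,115 = $18,308.9391
Total = $18,308.9391 + $367 = $18,675.9391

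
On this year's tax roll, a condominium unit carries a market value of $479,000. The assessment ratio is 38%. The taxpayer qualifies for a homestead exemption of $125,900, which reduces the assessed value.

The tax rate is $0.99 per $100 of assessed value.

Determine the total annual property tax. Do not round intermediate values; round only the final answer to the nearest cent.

$555.59

Assessed value = $479,000 × 0.38 = $182,020
Taxable value = $182,020 − $125,900 = $56,120
Tax = $56,120 × 0.0099 = $555.588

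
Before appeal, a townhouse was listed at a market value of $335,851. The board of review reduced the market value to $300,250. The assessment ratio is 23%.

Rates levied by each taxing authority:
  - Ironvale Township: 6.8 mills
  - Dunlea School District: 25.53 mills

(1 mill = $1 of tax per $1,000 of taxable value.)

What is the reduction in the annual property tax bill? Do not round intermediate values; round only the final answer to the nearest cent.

Old assessed value = $335,851 × 0.23 = $77,245.73
New assessed value = $300,250 × 0.23 = $69,057.5
Combined rate = 0.0068 + 0.02553 = 0.03233
Old tax = $77,245.73 × 0.03233 = $2,497.3544509
New tax = $69,057.5 × 0.03233 = $2,232.628975
Reduction = $2,497.3544509 − $2,232.628975 = $264.7254759

$264.73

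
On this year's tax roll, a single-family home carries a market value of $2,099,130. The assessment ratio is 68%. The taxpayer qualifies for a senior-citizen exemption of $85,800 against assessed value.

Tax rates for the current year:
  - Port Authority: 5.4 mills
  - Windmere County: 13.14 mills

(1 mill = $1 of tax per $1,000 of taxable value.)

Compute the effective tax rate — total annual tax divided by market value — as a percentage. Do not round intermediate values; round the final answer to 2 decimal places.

Assessed value = $2,099,130 × 0.68 = $1,427,408.4
Taxable value = $1,427,408.4 − $85,800 = $1,341,608.4
Port Authority: $1,341,608.4 × 0.0054 = $7,244.68536
Windmere County: $1,341,608.4 × 0.01314 = $17,628.734376
Total tax = $24,873.419736
Effective rate = $24,873.419736 ÷ $2,099,130 = 1.18% of market value

1.18%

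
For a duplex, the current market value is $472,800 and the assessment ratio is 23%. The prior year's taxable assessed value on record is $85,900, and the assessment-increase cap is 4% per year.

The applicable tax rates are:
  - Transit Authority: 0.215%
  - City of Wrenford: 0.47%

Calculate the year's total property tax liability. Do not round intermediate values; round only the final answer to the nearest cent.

Uncapped assessed value = $472,800 × 0.23 = $108,744
Cap limit = $85,900 × 1.04 = $89,336
Taxable assessed value = min($108,744, $89,336) = $89,336 (cap binds)
Transit Authority: $89,336 × 0.00215 = $192.0724
City of Wrenford: $89,336 × 0.0047 = $419.8792
Total = $611.9516

$611.95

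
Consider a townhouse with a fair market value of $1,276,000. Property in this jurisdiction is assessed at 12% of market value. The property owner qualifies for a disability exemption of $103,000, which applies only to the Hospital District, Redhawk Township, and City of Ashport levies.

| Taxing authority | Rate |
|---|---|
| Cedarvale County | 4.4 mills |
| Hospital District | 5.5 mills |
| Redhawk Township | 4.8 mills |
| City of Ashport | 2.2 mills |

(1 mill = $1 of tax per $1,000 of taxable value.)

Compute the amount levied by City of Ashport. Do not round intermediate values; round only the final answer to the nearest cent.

$110.26

Assessed value = $1,276,000 × 0.12 = $153,120
City of Ashport taxable value = $153,120 − $103,000 = $50,120
City of Ashport levy = $50,120 × 0.0022 = $110.264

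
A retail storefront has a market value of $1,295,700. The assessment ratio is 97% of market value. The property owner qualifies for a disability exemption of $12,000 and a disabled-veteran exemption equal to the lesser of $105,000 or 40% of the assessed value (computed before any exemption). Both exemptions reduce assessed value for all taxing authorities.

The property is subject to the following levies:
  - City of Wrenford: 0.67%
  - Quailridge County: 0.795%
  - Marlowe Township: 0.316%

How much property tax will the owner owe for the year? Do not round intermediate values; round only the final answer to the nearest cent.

$20,300.35

Assessed value = $1,295,700 × 0.97 = $1,256,829
Disabled-veteran exemption = min($105,000, 40% × $1,256,829) = min($105,000, $502,731.6) = $105,000 (dollar cap binds)
Taxable value = $1,256,829 − $12,000 − $105,000 = $1,139,829
City of Wrenford: $1,139,829 × 0.0067 = $7,636.8543
Quailridge County: $1,139,829 × 0.00795 = $9,061.64055
Marlowe Township: $1,139,829 × 0.00316 = $3,601.85964
Total = $20,300.35449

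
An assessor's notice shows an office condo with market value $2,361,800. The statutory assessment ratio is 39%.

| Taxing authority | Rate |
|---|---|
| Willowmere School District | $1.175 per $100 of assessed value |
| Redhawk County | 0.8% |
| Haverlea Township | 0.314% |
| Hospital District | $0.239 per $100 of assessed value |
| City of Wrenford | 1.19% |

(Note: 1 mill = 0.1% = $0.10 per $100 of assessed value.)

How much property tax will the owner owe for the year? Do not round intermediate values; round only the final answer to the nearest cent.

Assessed value = $2,361,800 × 0.39 = $921,102
Willowmere School District: $921,102 × 0.01175 = $10,822.9485
Redhawk County: $921,102 × 0.008 = $7,368.816
Haverlea Township: $921,102 × 0.00314 = $2,892.26028
Hospital District: $921,102 × 0.00239 = $2,201.43378
City of Wrenford: $921,102 × 0.0119 = $10,961.1138
Total = $34,246.57236

$34,246.57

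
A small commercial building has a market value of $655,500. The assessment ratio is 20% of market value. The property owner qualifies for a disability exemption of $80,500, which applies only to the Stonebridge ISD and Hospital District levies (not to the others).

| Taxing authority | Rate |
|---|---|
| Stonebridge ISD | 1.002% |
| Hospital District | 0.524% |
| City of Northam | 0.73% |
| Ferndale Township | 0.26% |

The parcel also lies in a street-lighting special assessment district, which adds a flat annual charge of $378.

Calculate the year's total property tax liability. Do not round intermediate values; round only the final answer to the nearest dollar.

$2,448

Assessed value = $655,500 × 0.2 = $131,100
Stonebridge ISD: ($131,100 − $80,500) × 0.01002 = $50,600 × 0.01002 = $507.012
Hospital District: ($131,100 − $80,500) × 0.00524 = $50,600 × 0.00524 = $265.144
City of Northam: $131,100 × 0.0073 = $957.03
Ferndale Township: $131,100 × 0.0026 = $340.86
Levies subtotal = $2,070.046
Total = $2,070.046 + $378 = $2,448.046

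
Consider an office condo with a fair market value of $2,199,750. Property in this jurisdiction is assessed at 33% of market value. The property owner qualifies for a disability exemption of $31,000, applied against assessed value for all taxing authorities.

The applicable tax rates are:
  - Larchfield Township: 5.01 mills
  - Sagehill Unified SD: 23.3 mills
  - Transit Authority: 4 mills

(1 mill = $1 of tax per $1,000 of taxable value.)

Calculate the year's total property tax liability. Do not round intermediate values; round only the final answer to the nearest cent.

Assessed value = $2,199,750 × 0.33 = $725,917.5
Taxable value = $725,917.5 − $31,000 = $694,917.5
Larchfield Township: $694,917.5 × 0.00501 = $3,481.536675
Sagehill Unified SD: $694,917.5 × 0.0233 = $16,191.57775
Transit Authority: $694,917.5 × 0.004 = $2,779.67
Total = $3,481.536675 + $16,191.57775 + $2,779.67 = $22,452.784425

$22,452.78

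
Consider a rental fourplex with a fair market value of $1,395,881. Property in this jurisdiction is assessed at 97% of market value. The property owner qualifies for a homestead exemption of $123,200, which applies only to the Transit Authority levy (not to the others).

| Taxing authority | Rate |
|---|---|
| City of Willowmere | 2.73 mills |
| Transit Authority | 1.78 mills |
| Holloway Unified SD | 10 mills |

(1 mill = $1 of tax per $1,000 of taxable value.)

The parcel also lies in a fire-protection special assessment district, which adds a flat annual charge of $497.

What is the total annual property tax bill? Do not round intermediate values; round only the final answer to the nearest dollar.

$19,924

Assessed value = $1,395,881 × 0.97 = $1,354,004.57
City of Willowmere: $1,354,004.57 × 0.00273 = $3,696.4324761
Transit Authority: ($1,354,004.57 − $123,200) × 0.00178 = $1,230,804.57 × 0.00178 = $2,190.8321346
Holloway Unified SD: $1,354,004.57 × 0.01 = $13,540.0457
Levies subtotal = $19,427.3103107
Total = $19,427.3103107 + $497 = $19,924.3103107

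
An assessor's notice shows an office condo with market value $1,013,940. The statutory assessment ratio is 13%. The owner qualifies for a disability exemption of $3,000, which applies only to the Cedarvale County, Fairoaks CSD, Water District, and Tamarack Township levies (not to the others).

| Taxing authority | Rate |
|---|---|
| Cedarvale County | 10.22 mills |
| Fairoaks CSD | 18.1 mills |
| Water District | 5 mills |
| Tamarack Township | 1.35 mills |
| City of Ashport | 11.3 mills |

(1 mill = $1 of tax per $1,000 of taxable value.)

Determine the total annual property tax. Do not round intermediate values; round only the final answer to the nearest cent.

$5,955.40

Assessed value = $1,013,940 × 0.13 = $131,812.2
Cedarvale County: ($131,812.2 − $3,000) × 0.01022 = $128,812.2 × 0.01022 = $1,316.460684
Fairoaks CSD: ($131,812.2 − $3,000) × 0.0181 = $128,812.2 × 0.0181 = $2,331.50082
Water District: ($131,812.2 − $3,000) × 0.005 = $128,812.2 × 0.005 = $644.061
Tamarack Township: ($131,812.2 − $3,000) × 0.00135 = $128,812.2 × 0.00135 = $173.89647
City of Ashport: $131,812.2 × 0.0113 = $1,489.47786
Total = $5,955.396834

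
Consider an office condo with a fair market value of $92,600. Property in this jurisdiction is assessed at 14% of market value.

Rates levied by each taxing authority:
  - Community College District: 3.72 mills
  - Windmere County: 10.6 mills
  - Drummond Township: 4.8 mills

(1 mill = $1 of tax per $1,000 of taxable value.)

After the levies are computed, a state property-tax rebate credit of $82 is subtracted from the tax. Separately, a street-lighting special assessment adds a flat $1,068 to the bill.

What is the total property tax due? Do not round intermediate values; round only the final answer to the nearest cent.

$1,233.87

Assessed value = $92,600 × 0.14 = $12,964
Community College District: $12,964 × 0.00372 = $48.22608
Windmere County: $12,964 × 0.0106 = $137.4184
Drummond Township: $12,964 × 0.0048 = $62.2272
Levies subtotal = $247.87168
After credit = $247.87168 − $82 = $165.87168
Total = $165.87168 + $1,068 = $1,233.87168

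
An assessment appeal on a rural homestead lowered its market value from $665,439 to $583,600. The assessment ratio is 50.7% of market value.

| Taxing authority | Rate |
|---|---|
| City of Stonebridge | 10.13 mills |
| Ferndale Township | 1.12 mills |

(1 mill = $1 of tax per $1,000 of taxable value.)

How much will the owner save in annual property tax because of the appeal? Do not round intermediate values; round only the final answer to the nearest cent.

$466.79

Old assessed value = $665,439 × 0.507 = $337,377.573
New assessed value = $583,600 × 0.507 = $295,885.2
Combined rate = 0.01013 + 0.00112 = 0.01125
Old tax = $337,377.573 × 0.01125 = $3,795.49769625
New tax = $295,885.2 × 0.01125 = $3,328.7085
Reduction = $3,795.49769625 − $3,328.7085 = $466.78919625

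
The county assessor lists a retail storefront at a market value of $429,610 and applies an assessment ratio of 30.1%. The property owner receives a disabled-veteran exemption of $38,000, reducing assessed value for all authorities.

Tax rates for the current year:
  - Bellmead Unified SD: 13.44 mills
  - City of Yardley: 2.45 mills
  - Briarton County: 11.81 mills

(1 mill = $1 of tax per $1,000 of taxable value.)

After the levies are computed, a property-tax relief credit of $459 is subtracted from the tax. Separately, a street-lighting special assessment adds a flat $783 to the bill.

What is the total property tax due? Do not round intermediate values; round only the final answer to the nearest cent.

$2,853.36

Assessed value = $429,610 × 0.301 = $129,312.61
Taxable value = $129,312.61 − $38,000 = $91,312.61
Bellmead Unified SD: $91,312.61 × 0.01344 = $1,227.2414784
City of Yardley: $91,312.61 × 0.00245 = $223.7158945
Briarton County: $91,312.61 × 0.01181 = $1,078.4019241
Levies subtotal = $2,529.359297
After credit = $2,529.359297 − $459 = $2,070.359297
Total = $2,070.359297 + $783 = $2,853.359297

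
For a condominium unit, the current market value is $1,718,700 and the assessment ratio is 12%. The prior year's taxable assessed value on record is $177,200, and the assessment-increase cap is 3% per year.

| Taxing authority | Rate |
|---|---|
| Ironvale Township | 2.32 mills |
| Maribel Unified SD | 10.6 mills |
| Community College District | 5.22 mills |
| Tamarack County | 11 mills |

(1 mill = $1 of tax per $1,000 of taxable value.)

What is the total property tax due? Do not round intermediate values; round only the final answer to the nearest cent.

$5,318.52

Uncapped assessed value = $1,718,700 × 0.12 = $206,244
Cap limit = $177,200 × 1.03 = $182,516
Taxable assessed value = min($206,244, $182,516) = $182,516 (cap binds)
Ironvale Township: $182,516 × 0.00232 = $423.43712
Maribel Unified SD: $182,516 × 0.0106 = $1,934.6696
Community College District: $182,516 × 0.00522 = $952.73352
Tamarack County: $182,516 × 0.011 = $2,007.676
Total = $5,318.51624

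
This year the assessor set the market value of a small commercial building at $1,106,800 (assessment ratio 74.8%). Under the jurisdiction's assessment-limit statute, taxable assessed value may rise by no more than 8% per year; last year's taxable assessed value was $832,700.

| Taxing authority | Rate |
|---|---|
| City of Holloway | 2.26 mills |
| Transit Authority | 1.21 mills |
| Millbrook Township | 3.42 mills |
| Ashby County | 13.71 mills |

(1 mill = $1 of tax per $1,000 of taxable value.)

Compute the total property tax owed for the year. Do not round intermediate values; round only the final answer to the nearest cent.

Uncapped assessed value = $1,106,800 × 0.748 = $827,886.4
Cap limit = $832,700 × 1.08 = $899,316
Taxable assessed value = min($827,886.4, $899,316) = $827,886.4 (cap does not bind)
City of Holloway: $827,886.4 × 0.00226 = $1,871.023264
Transit Authority: $827,886.4 × 0.00121 = $1,001.742544
Millbrook Township: $827,886.4 × 0.00342 = $2,831.371488
Ashby County: $827,886.4 × 0.01371 = $11,350.322544
Total = $17,054.45984

$17,054.46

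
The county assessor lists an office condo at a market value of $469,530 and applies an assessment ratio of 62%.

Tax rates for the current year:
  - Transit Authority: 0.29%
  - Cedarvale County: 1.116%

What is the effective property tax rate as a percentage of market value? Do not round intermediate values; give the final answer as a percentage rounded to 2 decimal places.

0.87%

Assessed value = $469,530 × 0.62 = $291,108.6
Transit Authority: $291,108.6 × 0.0029 = $844.21494
Cedarvale County: $291,108.6 × 0.01116 = $3,248.771976
Total tax = $4,092.986916
Effective rate = $4,092.986916 ÷ $469,530 = 0.87% of market value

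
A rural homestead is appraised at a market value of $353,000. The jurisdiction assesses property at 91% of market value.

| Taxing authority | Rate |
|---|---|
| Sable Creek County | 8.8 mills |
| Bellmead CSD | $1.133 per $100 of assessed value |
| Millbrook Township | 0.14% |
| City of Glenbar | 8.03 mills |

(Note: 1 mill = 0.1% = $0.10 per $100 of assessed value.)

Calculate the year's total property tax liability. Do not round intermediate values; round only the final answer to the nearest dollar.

$9,496

Assessed value = $353,000 × 0.91 = $321,230
Sable Creek County: $321,230 × 0.0088 = $2,826.824
Bellmead CSD: $321,230 × 0.01133 = $3,639.5359
Millbrook Township: $321,230 × 0.0014 = $449.722
City of Glenbar: $321,230 × 0.00803 = $2,579.4769
Total = $9,495.5588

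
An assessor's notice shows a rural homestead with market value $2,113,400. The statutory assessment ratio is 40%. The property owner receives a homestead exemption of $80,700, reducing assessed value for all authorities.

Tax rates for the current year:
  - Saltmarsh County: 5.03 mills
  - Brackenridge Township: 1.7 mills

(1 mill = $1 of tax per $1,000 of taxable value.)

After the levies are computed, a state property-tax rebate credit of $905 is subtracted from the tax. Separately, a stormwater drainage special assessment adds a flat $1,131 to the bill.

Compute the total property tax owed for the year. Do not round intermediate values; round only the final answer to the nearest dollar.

$5,372

Assessed value = $2,113,400 × 0.4 = $845,360
Taxable value = $845,360 − $80,700 = $764,660
Saltmarsh County: $764,660 × 0.00503 = $3,846.2398
Brackenridge Township: $764,660 × 0.0017 = $1,299.922
Levies subtotal = $5,146.1618
After credit = $5,146.1618 − $905 = $4,241.1618
Total = $4,241.1618 + $1,131 = $5,372.1618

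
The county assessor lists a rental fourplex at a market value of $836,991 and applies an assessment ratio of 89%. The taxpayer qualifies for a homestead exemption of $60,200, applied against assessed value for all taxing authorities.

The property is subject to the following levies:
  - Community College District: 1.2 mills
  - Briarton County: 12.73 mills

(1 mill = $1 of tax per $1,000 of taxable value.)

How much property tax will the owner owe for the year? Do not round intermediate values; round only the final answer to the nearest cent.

Assessed value = $836,991 × 0.89 = $744,921.99
Taxable value = $744,921.99 − $60,200 = $684,721.99
Community College District: $684,721.99 × 0.0012 = $821.666388
Briarton County: $684,721.99 × 0.01273 = $8,716.5109327
Total = $821.666388 + $8,716.5109327 = $9,538.1773207

$9,538.18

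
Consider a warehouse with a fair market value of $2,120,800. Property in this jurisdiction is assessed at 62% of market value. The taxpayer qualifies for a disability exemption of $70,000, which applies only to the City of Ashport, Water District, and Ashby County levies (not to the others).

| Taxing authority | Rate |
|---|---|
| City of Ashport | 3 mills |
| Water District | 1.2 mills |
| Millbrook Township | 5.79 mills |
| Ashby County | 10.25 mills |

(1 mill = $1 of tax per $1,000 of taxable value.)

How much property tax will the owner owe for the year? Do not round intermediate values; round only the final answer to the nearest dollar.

$25,602

Assessed value = $2,120,800 × 0.62 = $1,314,896
City of Ashport: ($1,314,896 − $70,000) × 0.003 = $1,244,896 × 0.003 = $3,734.688
Water District: ($1,314,896 − $70,000) × 0.0012 = $1,244,896 × 0.0012 = $1,493.8752
Millbrook Township: $1,314,896 × 0.00579 = $7,613.24784
Ashby County: ($1,314,896 − $70,000) × 0.01025 = $1,244,896 × 0.01025 = $12,760.184
Total = $25,601.99504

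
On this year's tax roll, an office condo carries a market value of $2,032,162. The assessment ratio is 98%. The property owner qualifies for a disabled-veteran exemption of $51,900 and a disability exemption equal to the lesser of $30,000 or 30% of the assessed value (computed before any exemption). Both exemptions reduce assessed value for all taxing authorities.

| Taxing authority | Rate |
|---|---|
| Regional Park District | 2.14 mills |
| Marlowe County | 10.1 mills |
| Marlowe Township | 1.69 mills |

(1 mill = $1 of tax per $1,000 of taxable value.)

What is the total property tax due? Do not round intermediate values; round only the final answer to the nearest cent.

$26,600.99

Assessed value = $2,032,162 × 0.98 = $1,991,518.76
Disability exemption = min($30,000, 30% × $1,991,518.76) = min($30,000, $597,455.628) = $30,000 (dollar cap binds)
Taxable value = $1,991,518.76 − $51,900 − $30,000 = $1,909,618.76
Regional Park District: $1,909,618.76 × 0.00214 = $4,086.5841464
Marlowe County: $1,909,618.76 × 0.0101 = $19,287.149476
Marlowe Township: $1,909,618.76 × 0.00169 = $3,227.2557044
Total = $26,600.9893268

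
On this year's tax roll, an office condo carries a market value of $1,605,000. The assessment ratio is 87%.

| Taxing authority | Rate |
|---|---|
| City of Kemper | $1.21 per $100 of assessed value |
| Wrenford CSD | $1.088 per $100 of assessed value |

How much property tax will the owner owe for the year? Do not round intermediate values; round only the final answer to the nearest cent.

$32,088.12

Assessed value = $1,605,000 × 0.87 = $1,396,350
City of Kemper: $1,396,350 × 0.0121 = $16,895.835
Wrenford CSD: $1,396,350 × 0.01088 = $15,192.288
Total = $16,895.835 + $15,192.288 = $32,088.123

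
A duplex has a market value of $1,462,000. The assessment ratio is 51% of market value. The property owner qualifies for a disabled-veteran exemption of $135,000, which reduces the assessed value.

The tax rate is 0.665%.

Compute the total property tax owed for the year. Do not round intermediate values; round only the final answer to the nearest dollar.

$4,061

Assessed value = $1,462,000 × 0.51 = $745,620
Taxable value = $745,620 − $135,000 = $610,620
Tax = $610,620 × 0.00665 = $4,060.623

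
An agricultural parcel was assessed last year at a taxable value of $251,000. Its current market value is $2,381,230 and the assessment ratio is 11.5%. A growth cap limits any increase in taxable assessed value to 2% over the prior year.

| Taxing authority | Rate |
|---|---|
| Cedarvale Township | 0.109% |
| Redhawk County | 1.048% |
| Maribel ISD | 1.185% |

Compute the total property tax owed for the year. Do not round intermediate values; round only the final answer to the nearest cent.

Uncapped assessed value = $2,381,230 × 0.115 = $273,841.45
Cap limit = $251,000 × 1.02 = $256,020
Taxable assessed value = min($273,841.45, $256,020) = $256,020 (cap binds)
Cedarvale Township: $256,020 × 0.00109 = $279.0618
Redhawk County: $256,020 × 0.01048 = $2,683.0896
Maribel ISD: $256,020 × 0.01185 = $3,033.837
Total = $5,995.9884

$5,995.99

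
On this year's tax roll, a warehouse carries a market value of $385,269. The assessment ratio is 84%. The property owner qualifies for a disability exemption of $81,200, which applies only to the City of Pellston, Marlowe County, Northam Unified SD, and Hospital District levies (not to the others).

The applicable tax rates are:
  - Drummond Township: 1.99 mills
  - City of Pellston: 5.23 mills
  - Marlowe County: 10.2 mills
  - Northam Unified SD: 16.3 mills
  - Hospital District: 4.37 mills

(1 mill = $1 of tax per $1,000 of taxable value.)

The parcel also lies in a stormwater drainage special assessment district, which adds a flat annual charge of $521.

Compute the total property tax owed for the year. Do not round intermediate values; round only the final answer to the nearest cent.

$9,916.59

Assessed value = $385,269 × 0.84 = $323,625.96
Drummond Township: $323,625.96 × 0.00199 = $644.0156604
City of Pellston: ($323,625.96 − $81,200) × 0.00523 = $242,425.96 × 0.00523 = $1,267.8877708
Marlowe County: ($323,625.96 − $81,200) × 0.0102 = $242,425.96 × 0.0102 = $2,472.744792
Northam Unified SD: ($323,625.96 − $81,200) × 0.0163 = $242,425.96 × 0.0163 = $3,951.543148
Hospital District: ($323,625.96 − $81,200) × 0.00437 = $242,425.96 × 0.00437 = $1,059.4014452
Levies subtotal = $9,395.5928164
Total = $9,395.5928164 + $521 = $9,916.5928164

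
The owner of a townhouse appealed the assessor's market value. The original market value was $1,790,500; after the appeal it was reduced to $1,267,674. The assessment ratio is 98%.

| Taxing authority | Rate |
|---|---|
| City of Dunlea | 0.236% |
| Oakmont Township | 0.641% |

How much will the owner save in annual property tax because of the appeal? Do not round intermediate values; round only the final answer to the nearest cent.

Old assessed value = $1,790,500 × 0.98 = $1,754,690
New assessed value = $1,267,674 × 0.98 = $1,242,320.52
Combined rate = 0.00236 + 0.00641 = 0.00877
Old tax = $1,754,690 × 0.00877 = $15,388.6313
New tax = $1,242,320.52 × 0.00877 = $10,895.1509604
Reduction = $15,388.6313 − $10,895.1509604 = $4,493.4803396

$4,493.48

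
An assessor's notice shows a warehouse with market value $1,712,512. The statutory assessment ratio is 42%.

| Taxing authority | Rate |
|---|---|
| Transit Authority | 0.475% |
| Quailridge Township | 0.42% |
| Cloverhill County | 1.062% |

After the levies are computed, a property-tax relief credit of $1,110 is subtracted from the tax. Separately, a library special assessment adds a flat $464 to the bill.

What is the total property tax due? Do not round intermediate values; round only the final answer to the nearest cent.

Assessed value = $1,712,512 × 0.42 = $719,255.04
Transit Authority: $719,255.04 × 0.00475 = $3,416.46144
Quailridge Township: $719,255.04 × 0.0042 = $3,020.871168
Cloverhill County: $719,255.04 × 0.01062 = $7,638.4885248
Levies subtotal = $14,075.8211328
After credit = $14,075.8211328 − $1,110 = $12,965.8211328
Total = $12,965.8211328 + $464 = $13,429.8211328

$13,429.82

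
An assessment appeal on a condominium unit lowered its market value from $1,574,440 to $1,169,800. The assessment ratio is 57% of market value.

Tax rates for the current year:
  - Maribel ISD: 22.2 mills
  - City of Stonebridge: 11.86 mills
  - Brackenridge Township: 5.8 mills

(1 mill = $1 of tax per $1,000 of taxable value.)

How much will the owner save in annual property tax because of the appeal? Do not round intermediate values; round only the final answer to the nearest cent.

Old assessed value = $1,574,440 × 0.57 = $897,430.8
New assessed value = $1,169,800 × 0.57 = $666,786
Combined rate = 0.0222 + 0.01186 + 0.0058 = 0.03986
Old tax = $897,430.8 × 0.03986 = $35,771.591688
New tax = $666,786 × 0.03986 = $26,578.08996
Reduction = $35,771.591688 − $26,578.08996 = $9,193.501728

$9,193.50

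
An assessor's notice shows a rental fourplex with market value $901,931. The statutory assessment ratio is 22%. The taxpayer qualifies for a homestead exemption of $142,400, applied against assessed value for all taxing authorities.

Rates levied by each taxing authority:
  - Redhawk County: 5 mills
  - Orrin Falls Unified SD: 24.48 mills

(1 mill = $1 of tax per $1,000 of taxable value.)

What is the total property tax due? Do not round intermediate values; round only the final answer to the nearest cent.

$1,651.61

Assessed value = $901,931 × 0.22 = $198,424.82
Taxable value = $198,424.82 − $142,400 = $56,024.82
Redhawk County: $56,024.82 × 0.005 = $280.1241
Orrin Falls Unified SD: $56,024.82 × 0.02448 = $1,371.4875936
Total = $280.1241 + $1,371.4875936 = $1,651.6116936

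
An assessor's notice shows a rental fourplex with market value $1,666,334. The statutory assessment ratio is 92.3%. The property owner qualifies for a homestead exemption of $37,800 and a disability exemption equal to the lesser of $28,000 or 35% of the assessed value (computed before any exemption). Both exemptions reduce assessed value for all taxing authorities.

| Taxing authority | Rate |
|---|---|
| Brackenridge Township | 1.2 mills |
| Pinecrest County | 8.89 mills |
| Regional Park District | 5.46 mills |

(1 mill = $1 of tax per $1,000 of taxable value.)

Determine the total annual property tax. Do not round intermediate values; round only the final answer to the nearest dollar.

$22,893

Assessed value = $1,666,334 × 0.923 = $1,538,026.282
Disability exemption = min($28,000, 35% × $1,538,026.282) = min($28,000, $538,309.1987) = $28,000 (dollar cap binds)
Taxable value = $1,538,026.282 − $37,800 − $28,000 = $1,472,226.282
Brackenridge Township: $1,472,226.282 × 0.0012 = $1,766.6715384
Pinecrest County: $1,472,226.282 × 0.00889 = $13,088.09164698
Regional Park District: $1,472,226.282 × 0.00546 = $8,038.35549972
Total = $22,893.1186851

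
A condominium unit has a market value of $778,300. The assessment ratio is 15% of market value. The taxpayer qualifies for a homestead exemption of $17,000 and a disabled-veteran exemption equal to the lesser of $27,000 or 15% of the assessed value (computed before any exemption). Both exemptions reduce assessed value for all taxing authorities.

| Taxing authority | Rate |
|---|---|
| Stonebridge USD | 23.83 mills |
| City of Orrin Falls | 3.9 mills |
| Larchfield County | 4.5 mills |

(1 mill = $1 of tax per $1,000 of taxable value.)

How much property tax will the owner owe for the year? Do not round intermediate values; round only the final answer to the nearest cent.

Assessed value = $778,300 × 0.15 = $116,745
Disabled-veteran exemption = min($27,000, 15% × $116,745) = min($27,000, $17,511.75) = $17,511.75 (percentage binds)
Taxable value = $116,745 − $17,000 − $17,511.75 = $82,233.25
Stonebridge USD: $82,233.25 × 0.02383 = $1,959.6183475
City of Orrin Falls: $82,233.25 × 0.0039 = $320.709675
Larchfield County: $82,233.25 × 0.0045 = $370.049625
Total = $2,650.3776475

$2,650.38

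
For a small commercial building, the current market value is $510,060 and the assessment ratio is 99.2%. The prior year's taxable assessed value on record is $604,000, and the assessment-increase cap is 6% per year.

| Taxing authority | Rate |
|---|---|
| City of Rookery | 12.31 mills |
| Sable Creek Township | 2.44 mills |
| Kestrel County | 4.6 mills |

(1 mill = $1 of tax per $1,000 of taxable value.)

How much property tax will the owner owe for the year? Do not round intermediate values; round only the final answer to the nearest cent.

Uncapped assessed value = $510,060 × 0.992 = $505,979.52
Cap limit = $604,000 × 1.06 = $640,240
Taxable assessed value = min($505,979.52, $640,240) = $505,979.52 (cap does not bind)
City of Rookery: $505,979.52 × 0.01231 = $6,228.6078912
Sable Creek Township: $505,979.52 × 0.00244 = $1,234.5900288
Kestrel County: $505,979.52 × 0.0046 = $2,327.505792
Total = $9,790.703712

$9,790.70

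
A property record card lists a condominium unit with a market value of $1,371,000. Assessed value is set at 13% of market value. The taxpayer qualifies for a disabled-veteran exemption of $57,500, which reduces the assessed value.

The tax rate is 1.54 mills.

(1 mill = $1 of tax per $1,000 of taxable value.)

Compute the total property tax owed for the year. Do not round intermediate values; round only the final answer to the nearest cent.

$185.92

Assessed value = $1,371,000 × 0.13 = $178,230
Taxable value = $178,230 − $57,500 = $120,730
Tax = $120,730 × 0.00154 = $185.9242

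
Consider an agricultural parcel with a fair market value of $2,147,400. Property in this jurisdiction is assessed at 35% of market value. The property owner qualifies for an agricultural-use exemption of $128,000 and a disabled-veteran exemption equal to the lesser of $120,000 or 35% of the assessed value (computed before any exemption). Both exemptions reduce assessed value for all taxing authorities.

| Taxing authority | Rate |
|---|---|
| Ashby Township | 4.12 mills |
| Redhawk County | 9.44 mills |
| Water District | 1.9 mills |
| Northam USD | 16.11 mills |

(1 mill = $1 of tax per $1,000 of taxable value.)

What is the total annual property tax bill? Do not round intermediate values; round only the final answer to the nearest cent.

Assessed value = $2,147,400 × 0.35 = $751,590
Disabled-veteran exemption = min($120,000, 35% × $751,590) = min($120,000, $263,056.5) = $120,000 (dollar cap binds)
Taxable value = $751,590 − $128,000 − $120,000 = $503,590
Ashby Township: $503,590 × 0.00412 = $2,074.7908
Redhawk County: $503,590 × 0.00944 = $4,753.8896
Water District: $503,590 × 0.0019 = $956.821
Northam USD: $503,590 × 0.01611 = $8,112.8349
Total = $15,898.3363

$15,898.34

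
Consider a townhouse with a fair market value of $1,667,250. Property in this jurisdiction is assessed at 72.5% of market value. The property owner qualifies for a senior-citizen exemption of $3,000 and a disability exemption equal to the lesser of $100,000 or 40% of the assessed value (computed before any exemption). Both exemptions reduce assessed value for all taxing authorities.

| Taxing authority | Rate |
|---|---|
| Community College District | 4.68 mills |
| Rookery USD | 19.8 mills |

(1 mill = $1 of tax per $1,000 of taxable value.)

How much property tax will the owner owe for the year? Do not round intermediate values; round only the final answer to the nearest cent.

$27,068.91

Assessed value = $1,667,250 × 0.725 = $1,208,756.25
Disability exemption = min($100,000, 40% × $1,208,756.25) = min($100,000, $483,502.5) = $100,000 (dollar cap binds)
Taxable value = $1,208,756.25 − $3,000 − $100,000 = $1,105,756.25
Community College District: $1,105,756.25 × 0.00468 = $5,174.93925
Rookery USD: $1,105,756.25 × 0.0198 = $21,893.97375
Total = $27,068.913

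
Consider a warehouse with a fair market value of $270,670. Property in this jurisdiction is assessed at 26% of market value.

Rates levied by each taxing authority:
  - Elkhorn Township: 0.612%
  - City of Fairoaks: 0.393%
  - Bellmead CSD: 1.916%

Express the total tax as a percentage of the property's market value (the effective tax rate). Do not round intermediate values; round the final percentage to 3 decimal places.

Assessed value = $270,670 × 0.26 = $70,374.2
Elkhorn Township: $70,374.2 × 0.00612 = $430.690104
City of Fairoaks: $70,374.2 × 0.00393 = $276.570606
Bellmead CSD: $70,374.2 × 0.01916 = $1,348.369672
Total tax = $2,055.630382
Effective rate = $2,055.630382 ÷ $270,670 = 0.759% of market value

0.759%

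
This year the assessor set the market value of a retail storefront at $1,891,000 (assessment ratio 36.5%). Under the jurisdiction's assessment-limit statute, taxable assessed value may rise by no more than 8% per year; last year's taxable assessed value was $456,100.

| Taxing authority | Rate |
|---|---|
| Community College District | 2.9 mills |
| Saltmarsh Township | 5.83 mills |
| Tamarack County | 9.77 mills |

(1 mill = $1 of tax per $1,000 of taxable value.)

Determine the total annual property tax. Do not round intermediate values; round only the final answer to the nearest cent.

$9,112.88

Uncapped assessed value = $1,891,000 × 0.365 = $690,215
Cap limit = $456,100 × 1.08 = $492,588
Taxable assessed value = min($690,215, $492,588) = $492,588 (cap binds)
Community College District: $492,588 × 0.0029 = $1,428.5052
Saltmarsh Township: $492,588 × 0.00583 = $2,871.78804
Tamarack County: $492,588 × 0.00977 = $4,812.58476
Total = $9,112.878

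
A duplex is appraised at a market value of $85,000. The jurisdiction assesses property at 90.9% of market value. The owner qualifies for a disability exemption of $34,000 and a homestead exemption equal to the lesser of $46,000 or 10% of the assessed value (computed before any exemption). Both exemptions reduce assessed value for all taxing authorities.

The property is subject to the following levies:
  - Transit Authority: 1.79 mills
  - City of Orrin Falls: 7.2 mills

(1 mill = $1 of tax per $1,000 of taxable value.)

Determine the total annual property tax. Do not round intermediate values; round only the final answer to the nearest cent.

Assessed value = $85,000 × 0.909 = $77,265
Homestead exemption = min($46,000, 10% × $77,265) = min($46,000, $7,726.5) = $7,726.5 (percentage binds)
Taxable value = $77,265 − $34,000 − $7,726.5 = $35,538.5
Transit Authority: $35,538.5 × 0.00179 = $63.613915
City of Orrin Falls: $35,538.5 × 0.0072 = $255.8772
Total = $319.491115

$319.49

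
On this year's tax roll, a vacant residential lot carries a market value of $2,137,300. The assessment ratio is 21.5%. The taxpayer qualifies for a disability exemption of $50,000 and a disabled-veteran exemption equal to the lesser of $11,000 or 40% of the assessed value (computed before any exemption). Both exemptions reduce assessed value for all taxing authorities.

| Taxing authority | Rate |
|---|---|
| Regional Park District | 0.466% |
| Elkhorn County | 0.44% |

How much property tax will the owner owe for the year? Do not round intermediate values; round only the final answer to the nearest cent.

Assessed value = $2,137,300 × 0.215 = $459,519.5
Disabled-veteran exemption = min($11,000, 40% × $459,519.5) = min($11,000, $183,807.8) = $11,000 (dollar cap binds)
Taxable value = $459,519.5 − $50,000 − $11,000 = $398,519.5
Regional Park District: $398,519.5 × 0.00466 = $1,857.10087
Elkhorn County: $398,519.5 × 0.0044 = $1,753.4858
Total = $3,610.58667

$3,610.59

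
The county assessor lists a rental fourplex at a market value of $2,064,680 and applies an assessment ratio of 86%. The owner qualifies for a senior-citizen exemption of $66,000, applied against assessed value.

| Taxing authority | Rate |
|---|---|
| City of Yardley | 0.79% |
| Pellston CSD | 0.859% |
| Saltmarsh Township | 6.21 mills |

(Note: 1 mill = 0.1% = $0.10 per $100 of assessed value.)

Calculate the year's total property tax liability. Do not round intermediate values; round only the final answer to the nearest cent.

$38,808.48

Assessed value = $2,064,680 × 0.86 = $1,775,624.8
Taxable value = $1,775,624.8 − $66,000 = $1,709,624.8
City of Yardley: $1,709,624.8 × 0.0079 = $13,506.03592
Pellston CSD: $1,709,624.8 × 0.00859 = $14,685.677032
Saltmarsh Township: $1,709,624.8 × 0.00621 = $10,616.770008
Total = $38,808.48296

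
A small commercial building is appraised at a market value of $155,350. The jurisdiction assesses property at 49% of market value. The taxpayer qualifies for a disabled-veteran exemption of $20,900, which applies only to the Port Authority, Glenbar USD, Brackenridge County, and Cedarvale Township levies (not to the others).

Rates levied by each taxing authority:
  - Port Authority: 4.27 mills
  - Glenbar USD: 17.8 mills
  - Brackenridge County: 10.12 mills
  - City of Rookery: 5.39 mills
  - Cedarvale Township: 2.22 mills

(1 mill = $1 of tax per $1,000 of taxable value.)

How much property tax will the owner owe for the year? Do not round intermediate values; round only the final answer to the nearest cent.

Assessed value = $155,350 × 0.49 = $76,121.5
Port Authority: ($76,121.5 − $20,900) × 0.00427 = $55,221.5 × 0.00427 = $235.795805
Glenbar USD: ($76,121.5 − $20,900) × 0.0178 = $55,221.5 × 0.0178 = $982.9427
Brackenridge County: ($76,121.5 − $20,900) × 0.01012 = $55,221.5 × 0.01012 = $558.84158
City of Rookery: $76,121.5 × 0.00539 = $410.294885
Cedarvale Township: ($76,121.5 − $20,900) × 0.00222 = $55,221.5 × 0.00222 = $122.59173
Total = $2,310.4667

$2,310.47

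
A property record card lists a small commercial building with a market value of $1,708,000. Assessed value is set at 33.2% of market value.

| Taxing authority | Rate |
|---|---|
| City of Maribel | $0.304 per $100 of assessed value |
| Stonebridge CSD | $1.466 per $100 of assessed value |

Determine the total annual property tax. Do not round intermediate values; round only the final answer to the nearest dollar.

$10,037

Assessed value = $1,708,000 × 0.332 = $567,056
City of Maribel: $567,056 × 0.00304 = $1,723.85024
Stonebridge CSD: $567,056 × 0.01466 = $8,313.04096
Total = $1,723.85024 + $8,313.04096 = $10,036.8912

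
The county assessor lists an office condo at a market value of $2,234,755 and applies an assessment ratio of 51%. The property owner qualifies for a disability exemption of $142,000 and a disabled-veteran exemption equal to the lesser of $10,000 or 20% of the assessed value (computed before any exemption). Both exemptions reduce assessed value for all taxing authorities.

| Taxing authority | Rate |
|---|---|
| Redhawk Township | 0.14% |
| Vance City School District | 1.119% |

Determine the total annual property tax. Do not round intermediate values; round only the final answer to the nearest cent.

Assessed value = $2,234,755 × 0.51 = $1,139,725.05
Disabled-veteran exemption = min($10,000, 20% × $1,139,725.05) = min($10,000, $227,945.01) = $10,000 (dollar cap binds)
Taxable value = $1,139,725.05 − $142,000 − $10,000 = $987,725.05
Redhawk Township: $987,725.05 × 0.0014 = $1,382.81507
Vance City School District: $987,725.05 × 0.01119 = $11,052.6433095
Total = $12,435.4583795

$12,435.46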